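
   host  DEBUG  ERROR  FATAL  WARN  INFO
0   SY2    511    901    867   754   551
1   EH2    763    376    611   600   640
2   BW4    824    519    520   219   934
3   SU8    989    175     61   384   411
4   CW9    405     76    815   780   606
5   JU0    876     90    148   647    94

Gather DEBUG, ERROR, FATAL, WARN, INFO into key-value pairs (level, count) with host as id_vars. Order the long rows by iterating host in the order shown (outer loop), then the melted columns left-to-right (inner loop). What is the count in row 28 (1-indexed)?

30 rows total (6 × 5). Row 28: index ⌊(28-1)/5⌋ = 5 into host → JU0; (28-1) mod 5 = 2 into the melted columns → FATAL.
So row 28 is (JU0, FATAL, 148); count = 148.

148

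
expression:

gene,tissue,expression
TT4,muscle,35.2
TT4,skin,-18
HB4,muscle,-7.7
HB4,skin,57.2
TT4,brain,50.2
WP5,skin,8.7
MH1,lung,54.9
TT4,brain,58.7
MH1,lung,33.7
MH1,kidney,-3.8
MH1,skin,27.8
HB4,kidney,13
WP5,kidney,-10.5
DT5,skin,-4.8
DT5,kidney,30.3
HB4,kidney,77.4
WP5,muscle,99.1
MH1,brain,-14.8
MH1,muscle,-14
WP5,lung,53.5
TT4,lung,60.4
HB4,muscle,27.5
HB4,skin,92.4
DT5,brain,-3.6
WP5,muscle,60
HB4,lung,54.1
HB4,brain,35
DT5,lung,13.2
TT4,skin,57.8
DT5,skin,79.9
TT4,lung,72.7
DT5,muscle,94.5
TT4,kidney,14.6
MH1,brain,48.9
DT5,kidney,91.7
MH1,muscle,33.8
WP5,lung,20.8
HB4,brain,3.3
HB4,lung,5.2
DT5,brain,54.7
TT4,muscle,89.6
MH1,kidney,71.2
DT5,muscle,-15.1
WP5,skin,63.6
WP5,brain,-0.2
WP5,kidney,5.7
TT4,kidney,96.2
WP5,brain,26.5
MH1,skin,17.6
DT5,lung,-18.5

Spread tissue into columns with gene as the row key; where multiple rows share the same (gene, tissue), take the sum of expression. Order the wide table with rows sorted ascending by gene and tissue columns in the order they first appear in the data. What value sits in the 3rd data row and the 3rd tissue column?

34.1

With rows sorted ascending by gene, row 3 is gene=MH1. tissue columns in first-appearance order: muscle, skin, brain, lung, kidney; column 3 is brain.
Long rows with gene=MH1, tissue=brain: -14.8 + 48.9 = 34.1.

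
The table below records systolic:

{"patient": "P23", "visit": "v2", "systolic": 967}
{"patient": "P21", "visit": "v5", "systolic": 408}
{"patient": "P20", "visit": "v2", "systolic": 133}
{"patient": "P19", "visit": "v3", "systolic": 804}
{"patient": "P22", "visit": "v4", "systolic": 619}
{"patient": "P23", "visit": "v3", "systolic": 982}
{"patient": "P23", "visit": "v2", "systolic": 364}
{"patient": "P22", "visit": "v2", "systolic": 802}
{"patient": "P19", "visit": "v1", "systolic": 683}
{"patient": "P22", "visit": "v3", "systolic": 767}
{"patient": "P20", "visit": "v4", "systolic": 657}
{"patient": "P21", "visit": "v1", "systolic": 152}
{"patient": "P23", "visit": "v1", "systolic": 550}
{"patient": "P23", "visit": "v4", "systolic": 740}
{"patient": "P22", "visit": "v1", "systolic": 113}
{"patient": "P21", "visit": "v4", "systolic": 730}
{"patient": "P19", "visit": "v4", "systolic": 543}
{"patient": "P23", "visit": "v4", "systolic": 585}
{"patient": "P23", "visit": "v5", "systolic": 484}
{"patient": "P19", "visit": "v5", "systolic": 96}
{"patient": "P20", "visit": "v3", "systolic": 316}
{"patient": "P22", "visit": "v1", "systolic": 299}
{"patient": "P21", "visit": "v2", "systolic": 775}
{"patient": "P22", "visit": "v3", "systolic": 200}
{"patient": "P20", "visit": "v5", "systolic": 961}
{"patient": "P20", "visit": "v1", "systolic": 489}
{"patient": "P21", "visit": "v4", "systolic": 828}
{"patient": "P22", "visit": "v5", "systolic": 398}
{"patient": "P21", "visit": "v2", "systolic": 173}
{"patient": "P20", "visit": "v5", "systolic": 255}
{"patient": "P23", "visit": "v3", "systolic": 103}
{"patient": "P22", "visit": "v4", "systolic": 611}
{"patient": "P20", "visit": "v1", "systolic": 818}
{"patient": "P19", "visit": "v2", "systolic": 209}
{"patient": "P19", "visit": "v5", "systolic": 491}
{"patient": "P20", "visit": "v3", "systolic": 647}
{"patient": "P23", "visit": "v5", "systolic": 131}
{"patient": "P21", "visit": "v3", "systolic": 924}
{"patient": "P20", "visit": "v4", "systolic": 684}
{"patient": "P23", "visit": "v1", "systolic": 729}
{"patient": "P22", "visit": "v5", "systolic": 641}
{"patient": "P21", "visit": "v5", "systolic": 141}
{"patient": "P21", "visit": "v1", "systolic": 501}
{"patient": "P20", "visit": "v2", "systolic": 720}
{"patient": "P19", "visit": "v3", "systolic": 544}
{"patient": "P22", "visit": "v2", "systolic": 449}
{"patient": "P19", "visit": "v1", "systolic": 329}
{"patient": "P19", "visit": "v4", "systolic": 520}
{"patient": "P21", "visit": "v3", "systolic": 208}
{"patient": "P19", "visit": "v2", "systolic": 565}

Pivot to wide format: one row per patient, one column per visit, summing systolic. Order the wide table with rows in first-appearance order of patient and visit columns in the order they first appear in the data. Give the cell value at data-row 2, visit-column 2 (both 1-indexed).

549

With rows in first-appearance order of patient, row 2 is patient=P21. visit columns in first-appearance order: v2, v5, v3, v4, v1; column 2 is v5.
Long rows with patient=P21, visit=v5: 408 + 141 = 549.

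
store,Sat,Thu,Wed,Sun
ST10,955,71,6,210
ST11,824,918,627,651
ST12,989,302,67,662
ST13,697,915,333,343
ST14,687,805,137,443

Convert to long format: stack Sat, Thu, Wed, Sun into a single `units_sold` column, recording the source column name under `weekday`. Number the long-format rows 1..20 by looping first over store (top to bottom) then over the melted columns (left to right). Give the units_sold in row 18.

805

20 rows total (5 × 4). Row 18: index ⌊(18-1)/4⌋ = 4 into store → ST14; (18-1) mod 4 = 1 into the melted columns → Thu.
So row 18 is (ST14, Thu, 805); units_sold = 805.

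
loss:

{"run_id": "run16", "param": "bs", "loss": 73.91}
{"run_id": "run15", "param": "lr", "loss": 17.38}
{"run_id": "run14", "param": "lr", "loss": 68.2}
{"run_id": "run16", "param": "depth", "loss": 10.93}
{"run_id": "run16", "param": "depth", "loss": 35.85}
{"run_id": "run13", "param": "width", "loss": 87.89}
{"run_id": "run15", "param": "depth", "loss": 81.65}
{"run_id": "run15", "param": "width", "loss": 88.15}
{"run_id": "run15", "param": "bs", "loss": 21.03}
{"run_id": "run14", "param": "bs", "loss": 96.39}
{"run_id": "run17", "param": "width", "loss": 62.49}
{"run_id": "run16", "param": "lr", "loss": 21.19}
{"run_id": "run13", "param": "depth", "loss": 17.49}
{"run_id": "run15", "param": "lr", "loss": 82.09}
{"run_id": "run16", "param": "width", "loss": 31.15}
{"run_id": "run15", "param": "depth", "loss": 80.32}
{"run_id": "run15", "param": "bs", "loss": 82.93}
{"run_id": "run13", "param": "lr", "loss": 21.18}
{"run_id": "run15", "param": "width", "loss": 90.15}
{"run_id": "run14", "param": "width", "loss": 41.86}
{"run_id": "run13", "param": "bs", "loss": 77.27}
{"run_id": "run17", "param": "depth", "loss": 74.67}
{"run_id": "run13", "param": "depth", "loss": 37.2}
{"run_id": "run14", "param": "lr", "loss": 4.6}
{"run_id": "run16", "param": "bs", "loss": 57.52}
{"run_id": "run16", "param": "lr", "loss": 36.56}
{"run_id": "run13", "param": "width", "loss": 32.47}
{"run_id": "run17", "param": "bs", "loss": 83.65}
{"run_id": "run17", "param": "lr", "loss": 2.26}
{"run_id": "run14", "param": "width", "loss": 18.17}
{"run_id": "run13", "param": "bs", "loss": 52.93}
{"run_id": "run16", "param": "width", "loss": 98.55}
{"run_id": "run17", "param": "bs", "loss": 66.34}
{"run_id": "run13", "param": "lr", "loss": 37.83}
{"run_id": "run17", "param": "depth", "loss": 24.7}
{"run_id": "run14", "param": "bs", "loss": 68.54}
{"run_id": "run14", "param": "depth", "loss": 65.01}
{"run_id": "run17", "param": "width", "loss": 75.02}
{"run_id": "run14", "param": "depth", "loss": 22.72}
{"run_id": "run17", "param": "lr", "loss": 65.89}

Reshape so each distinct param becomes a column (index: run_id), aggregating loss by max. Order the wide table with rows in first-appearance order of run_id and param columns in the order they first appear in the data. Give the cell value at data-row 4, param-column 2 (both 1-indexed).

37.83

With rows in first-appearance order of run_id, row 4 is run_id=run13. param columns in first-appearance order: bs, lr, depth, width; column 2 is lr.
Long rows with run_id=run13, param=lr: max(21.18, 37.83) = 37.83.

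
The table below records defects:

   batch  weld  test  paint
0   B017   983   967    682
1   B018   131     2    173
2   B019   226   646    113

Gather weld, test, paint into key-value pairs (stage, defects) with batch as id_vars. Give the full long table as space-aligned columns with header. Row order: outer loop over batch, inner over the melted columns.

batch  stage  defects
B017   weld   983    
B017   test   967    
B017   paint  682    
B018   weld   131    
B018   test   2      
B018   paint  173    
B019   weld   226    
B019   test   646    
B019   paint  113    

Each (batch, column) pair becomes one row: 3 × 3 = 9 rows.
For example, (B017, weld) → defects=983.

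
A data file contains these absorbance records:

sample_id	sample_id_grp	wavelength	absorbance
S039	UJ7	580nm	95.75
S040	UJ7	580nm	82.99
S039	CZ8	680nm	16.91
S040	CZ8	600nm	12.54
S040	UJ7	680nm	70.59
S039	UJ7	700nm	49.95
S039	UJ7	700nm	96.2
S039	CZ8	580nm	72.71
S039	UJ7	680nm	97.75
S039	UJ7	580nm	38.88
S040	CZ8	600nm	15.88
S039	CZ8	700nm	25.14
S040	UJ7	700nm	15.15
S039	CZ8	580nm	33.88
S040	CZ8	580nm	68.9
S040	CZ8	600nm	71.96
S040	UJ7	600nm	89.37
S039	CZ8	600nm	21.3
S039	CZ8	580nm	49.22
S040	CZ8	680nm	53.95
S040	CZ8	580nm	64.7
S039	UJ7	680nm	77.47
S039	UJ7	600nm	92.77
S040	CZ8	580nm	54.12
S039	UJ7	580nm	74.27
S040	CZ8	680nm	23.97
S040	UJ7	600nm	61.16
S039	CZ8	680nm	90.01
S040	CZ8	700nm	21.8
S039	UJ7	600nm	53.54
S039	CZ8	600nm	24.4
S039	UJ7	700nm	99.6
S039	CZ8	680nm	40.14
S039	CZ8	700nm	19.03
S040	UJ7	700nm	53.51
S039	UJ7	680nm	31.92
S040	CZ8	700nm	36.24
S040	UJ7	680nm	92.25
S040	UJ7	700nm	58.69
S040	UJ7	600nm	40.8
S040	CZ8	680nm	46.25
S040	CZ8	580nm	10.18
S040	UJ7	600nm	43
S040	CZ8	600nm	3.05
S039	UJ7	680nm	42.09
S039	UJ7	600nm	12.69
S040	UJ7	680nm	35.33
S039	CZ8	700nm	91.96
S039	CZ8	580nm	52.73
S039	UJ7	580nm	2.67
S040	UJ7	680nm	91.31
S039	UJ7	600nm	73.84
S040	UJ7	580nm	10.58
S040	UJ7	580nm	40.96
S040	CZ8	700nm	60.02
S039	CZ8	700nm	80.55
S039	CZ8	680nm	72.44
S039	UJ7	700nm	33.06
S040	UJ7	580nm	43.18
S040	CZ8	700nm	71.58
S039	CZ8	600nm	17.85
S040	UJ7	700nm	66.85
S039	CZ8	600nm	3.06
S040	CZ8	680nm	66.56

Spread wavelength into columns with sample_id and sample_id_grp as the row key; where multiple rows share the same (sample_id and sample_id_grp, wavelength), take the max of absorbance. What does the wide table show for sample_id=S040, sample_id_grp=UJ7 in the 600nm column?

Rows with sample_id=S040, sample_id_grp=UJ7 and wavelength=600nm: absorbance values are 89.37, 61.16, 40.8, 43.
max(89.37, 61.16, 40.8, 43) = 89.37.

89.37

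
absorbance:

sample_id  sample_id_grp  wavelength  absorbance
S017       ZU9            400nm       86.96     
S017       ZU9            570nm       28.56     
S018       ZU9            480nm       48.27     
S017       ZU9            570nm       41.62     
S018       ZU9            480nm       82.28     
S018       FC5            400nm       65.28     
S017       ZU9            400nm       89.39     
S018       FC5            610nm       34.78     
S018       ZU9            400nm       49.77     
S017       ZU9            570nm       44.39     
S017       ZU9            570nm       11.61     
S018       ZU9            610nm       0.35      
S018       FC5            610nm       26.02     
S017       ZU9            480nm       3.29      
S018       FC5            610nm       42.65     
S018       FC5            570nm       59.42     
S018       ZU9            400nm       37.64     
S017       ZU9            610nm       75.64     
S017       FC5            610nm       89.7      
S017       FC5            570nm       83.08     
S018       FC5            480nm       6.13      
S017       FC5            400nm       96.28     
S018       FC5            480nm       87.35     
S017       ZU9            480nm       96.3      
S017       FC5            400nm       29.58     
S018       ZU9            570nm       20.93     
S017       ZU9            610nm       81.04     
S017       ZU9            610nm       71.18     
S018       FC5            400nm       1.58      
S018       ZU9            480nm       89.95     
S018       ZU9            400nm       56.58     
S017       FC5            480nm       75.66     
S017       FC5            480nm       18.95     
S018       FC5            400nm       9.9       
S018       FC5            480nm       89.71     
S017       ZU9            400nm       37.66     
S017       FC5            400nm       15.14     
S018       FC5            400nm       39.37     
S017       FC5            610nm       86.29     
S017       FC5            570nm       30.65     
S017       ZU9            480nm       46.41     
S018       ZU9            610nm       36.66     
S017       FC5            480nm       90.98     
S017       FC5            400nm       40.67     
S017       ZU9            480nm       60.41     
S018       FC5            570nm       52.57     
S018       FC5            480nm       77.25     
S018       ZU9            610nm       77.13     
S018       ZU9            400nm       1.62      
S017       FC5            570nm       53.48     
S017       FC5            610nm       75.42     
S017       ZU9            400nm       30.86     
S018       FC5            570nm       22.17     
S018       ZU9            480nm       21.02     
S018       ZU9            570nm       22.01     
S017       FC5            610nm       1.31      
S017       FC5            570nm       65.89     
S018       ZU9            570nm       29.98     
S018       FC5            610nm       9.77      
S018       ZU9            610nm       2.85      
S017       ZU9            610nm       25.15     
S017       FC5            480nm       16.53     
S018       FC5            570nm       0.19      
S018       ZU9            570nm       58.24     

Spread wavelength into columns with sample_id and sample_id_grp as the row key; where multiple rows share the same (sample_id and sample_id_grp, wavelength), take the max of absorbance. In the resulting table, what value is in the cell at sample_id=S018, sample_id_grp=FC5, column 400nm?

65.28

Rows with sample_id=S018, sample_id_grp=FC5 and wavelength=400nm: absorbance values are 65.28, 1.58, 9.9, 39.37.
max(65.28, 1.58, 9.9, 39.37) = 65.28.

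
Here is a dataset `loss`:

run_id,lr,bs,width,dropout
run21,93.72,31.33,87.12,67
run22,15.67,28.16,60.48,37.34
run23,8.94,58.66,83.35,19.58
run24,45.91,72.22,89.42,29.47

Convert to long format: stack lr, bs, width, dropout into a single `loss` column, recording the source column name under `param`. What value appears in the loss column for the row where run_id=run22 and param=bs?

28.16

Unpivoting turns each (run_id, wide-column) pair into one long row.
The wide cell at row run22, column bs holds 28.16, so the long row (run22, bs) has loss=28.16.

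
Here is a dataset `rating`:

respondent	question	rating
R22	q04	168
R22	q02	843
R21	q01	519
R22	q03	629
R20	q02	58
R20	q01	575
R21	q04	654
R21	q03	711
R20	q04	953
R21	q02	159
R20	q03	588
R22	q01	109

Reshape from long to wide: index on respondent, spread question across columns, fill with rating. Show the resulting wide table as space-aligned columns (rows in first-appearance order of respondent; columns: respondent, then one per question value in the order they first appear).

respondent  q04  q02  q01  q03
R22         168  843  109  629
R21         654  159  519  711
R20         953  58   575  588

Columns: respondent plus the 4 distinct question values (q04, q02, q01, q03).
For example, row R22 column q04 takes rating=168 from the long row (R22, q04).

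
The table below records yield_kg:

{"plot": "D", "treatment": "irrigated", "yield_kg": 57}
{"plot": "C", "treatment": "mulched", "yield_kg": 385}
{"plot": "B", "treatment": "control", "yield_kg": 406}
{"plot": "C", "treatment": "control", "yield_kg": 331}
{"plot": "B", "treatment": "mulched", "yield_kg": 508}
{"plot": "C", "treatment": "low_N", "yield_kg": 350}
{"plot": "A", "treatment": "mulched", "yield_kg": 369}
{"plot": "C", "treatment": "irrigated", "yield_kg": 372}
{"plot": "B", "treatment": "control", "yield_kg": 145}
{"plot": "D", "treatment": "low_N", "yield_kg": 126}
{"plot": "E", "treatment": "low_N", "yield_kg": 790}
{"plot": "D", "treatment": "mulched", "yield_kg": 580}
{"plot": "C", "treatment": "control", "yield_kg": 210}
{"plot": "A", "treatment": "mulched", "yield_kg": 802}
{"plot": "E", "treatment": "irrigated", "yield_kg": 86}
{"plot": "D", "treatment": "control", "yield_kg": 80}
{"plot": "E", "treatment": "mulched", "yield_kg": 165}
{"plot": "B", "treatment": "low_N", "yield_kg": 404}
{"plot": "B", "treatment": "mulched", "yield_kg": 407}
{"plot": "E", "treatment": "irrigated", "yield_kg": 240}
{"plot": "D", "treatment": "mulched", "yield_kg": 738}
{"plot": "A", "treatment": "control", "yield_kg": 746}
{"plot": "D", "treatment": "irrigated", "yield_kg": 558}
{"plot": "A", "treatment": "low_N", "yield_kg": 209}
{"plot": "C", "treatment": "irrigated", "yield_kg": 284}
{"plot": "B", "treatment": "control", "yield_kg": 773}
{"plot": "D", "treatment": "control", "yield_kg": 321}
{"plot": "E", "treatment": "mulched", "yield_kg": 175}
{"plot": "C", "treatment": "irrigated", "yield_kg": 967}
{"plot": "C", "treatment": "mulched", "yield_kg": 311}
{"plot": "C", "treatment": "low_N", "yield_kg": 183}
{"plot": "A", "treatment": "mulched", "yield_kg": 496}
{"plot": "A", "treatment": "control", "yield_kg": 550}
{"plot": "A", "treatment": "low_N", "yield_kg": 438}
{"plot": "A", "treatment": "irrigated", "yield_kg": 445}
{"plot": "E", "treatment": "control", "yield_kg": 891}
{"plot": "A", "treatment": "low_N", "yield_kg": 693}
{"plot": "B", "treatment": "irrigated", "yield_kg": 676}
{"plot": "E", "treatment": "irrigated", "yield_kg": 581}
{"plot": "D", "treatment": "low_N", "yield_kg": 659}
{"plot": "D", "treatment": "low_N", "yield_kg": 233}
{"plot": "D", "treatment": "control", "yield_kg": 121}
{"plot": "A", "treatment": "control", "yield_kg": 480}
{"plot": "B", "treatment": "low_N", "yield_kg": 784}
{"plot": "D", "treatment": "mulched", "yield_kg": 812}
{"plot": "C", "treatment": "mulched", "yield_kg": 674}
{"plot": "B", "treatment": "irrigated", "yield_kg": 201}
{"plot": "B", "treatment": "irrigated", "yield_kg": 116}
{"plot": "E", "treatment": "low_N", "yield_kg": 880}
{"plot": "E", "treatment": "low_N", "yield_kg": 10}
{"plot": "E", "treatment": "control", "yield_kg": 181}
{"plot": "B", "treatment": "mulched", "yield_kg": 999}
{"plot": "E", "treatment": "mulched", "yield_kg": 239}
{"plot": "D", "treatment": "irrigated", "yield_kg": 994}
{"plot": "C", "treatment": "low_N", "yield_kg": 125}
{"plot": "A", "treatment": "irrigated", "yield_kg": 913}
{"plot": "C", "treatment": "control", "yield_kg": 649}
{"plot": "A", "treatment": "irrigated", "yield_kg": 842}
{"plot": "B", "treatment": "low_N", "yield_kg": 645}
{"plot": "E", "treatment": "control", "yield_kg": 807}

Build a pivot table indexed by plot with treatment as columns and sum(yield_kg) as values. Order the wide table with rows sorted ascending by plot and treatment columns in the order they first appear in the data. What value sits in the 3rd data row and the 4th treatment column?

658

With rows sorted ascending by plot, row 3 is plot=C. treatment columns in first-appearance order: irrigated, mulched, control, low_N; column 4 is low_N.
Long rows with plot=C, treatment=low_N: 350 + 183 + 125 = 658.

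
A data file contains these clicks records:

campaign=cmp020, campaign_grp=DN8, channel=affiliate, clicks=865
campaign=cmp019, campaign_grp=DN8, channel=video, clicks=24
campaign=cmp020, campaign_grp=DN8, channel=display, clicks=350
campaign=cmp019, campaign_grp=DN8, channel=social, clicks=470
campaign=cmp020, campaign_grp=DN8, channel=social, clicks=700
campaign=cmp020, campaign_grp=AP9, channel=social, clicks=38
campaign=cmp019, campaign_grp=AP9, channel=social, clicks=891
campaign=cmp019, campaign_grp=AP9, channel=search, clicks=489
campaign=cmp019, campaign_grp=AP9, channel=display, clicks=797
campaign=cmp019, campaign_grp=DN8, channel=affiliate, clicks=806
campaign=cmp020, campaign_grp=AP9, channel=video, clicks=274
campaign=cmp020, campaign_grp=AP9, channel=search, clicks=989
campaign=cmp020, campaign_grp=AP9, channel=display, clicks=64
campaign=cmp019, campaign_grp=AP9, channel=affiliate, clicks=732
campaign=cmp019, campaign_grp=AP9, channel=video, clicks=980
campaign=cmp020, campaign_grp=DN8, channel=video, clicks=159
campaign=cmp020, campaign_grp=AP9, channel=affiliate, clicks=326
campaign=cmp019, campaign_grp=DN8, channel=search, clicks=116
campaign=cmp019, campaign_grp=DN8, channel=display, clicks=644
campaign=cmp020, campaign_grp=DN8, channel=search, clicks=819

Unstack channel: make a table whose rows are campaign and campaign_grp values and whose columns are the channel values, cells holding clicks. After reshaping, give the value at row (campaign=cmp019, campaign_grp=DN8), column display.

Wide layout: rows indexed by campaign and campaign_grp, columns are the 5 distinct channel values (affiliate, video, display, social, search).
Cell (campaign=cmp019, campaign_grp=DN8, channel=display) draws from the long row where campaign=cmp019, campaign_grp=DN8 and channel=display, which has clicks=644.

644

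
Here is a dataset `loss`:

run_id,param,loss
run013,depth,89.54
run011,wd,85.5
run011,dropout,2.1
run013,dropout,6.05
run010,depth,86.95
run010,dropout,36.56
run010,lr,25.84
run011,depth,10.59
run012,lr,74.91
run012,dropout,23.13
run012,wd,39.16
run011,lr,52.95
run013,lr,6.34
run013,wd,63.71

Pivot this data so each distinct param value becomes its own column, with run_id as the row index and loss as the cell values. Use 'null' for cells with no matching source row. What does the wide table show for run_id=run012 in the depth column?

null

No long-format row has run_id=run012 and param=depth, so the cell is null.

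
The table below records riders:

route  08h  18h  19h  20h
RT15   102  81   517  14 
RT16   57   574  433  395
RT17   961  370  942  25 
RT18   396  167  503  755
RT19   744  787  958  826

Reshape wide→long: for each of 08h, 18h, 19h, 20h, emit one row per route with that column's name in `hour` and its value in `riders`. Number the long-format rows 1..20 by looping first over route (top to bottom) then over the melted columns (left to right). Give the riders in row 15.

20 rows total (5 × 4). Row 15: index ⌊(15-1)/4⌋ = 3 into route → RT18; (15-1) mod 4 = 2 into the melted columns → 19h.
So row 15 is (RT18, 19h, 503); riders = 503.

503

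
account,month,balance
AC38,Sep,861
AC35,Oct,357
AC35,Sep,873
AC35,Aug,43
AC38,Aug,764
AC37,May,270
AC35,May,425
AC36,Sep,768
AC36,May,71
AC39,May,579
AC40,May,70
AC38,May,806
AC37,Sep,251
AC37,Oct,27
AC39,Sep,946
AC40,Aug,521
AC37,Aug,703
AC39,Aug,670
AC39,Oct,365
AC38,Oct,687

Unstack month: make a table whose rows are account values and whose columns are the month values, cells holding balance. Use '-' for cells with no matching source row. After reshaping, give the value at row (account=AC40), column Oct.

-

No long-format row has account=AC40 and month=Oct, so the cell is -.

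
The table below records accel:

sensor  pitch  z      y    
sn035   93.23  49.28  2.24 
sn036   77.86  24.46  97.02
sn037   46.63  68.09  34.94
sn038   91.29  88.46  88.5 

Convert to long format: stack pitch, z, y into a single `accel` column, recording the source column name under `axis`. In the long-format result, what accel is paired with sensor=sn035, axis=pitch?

Unpivoting turns each (sensor, wide-column) pair into one long row.
The wide cell at row sn035, column pitch holds 93.23, so the long row (sn035, pitch) has accel=93.23.

93.23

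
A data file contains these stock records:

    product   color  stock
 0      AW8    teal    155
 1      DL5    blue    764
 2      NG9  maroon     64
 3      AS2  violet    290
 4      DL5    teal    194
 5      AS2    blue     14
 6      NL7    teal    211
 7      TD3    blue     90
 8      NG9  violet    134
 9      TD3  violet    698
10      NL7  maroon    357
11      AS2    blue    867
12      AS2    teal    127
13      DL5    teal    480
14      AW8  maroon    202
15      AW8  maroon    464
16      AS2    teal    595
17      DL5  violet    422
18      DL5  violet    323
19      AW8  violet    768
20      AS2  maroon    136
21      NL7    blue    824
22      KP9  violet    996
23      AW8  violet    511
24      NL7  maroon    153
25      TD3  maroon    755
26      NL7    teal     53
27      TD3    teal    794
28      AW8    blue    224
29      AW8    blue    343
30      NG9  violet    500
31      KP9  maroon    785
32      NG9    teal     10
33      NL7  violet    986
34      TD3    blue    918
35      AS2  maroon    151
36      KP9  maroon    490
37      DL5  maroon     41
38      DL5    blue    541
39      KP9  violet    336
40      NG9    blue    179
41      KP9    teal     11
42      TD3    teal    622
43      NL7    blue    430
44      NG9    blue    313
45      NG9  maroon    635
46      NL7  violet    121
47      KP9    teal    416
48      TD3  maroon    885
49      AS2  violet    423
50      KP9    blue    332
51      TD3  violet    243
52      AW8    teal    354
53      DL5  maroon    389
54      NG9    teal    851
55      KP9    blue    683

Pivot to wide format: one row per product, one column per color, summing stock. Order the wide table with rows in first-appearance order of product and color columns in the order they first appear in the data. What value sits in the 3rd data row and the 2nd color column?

With rows in first-appearance order of product, row 3 is product=NG9. color columns in first-appearance order: teal, blue, maroon, violet; column 2 is blue.
Long rows with product=NG9, color=blue: 179 + 313 = 492.

492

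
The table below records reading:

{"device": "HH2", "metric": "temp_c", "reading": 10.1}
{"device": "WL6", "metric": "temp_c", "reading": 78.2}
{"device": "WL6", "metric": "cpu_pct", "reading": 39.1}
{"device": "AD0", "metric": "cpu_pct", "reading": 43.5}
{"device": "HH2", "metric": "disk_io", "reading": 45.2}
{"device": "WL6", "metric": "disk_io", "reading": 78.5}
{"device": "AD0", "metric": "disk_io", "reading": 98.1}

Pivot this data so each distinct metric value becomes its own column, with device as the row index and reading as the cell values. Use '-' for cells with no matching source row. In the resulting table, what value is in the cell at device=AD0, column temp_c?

-

No long-format row has device=AD0 and metric=temp_c, so the cell is -.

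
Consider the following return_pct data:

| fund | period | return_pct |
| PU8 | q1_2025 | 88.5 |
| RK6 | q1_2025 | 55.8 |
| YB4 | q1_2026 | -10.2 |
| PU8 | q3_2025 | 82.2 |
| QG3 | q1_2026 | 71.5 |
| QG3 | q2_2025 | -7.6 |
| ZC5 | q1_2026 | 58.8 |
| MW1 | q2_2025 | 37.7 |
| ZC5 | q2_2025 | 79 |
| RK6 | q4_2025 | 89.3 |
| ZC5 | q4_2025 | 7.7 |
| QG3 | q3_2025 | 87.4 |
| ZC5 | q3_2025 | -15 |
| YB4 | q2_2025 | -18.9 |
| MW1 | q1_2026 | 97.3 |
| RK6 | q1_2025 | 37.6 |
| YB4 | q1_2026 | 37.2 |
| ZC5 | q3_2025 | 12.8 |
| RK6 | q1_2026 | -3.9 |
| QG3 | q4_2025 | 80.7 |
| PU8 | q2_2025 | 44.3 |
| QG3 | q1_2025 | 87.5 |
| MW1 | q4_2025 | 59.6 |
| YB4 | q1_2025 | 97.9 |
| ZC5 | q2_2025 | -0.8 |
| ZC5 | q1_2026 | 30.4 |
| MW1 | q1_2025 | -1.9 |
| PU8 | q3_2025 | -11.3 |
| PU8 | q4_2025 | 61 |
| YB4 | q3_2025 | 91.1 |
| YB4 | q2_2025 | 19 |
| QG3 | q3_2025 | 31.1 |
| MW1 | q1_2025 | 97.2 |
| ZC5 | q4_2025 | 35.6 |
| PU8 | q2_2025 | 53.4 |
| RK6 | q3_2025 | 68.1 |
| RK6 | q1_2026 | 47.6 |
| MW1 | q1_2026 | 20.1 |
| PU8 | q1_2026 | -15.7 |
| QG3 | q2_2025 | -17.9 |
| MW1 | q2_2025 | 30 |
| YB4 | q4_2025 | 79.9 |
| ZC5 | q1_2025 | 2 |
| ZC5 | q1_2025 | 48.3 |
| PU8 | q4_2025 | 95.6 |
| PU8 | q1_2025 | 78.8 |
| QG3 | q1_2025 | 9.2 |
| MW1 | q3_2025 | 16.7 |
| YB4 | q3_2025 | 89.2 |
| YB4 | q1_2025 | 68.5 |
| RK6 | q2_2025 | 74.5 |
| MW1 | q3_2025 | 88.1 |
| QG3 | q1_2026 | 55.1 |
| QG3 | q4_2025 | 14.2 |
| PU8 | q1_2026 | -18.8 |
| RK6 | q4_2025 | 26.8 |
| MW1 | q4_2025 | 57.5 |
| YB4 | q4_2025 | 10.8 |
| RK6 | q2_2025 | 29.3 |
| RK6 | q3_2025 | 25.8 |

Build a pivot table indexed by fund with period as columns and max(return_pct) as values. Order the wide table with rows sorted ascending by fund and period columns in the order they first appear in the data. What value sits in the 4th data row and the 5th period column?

With rows sorted ascending by fund, row 4 is fund=RK6. period columns in first-appearance order: q1_2025, q1_2026, q3_2025, q2_2025, q4_2025; column 5 is q4_2025.
Long rows with fund=RK6, period=q4_2025: max(89.3, 26.8) = 89.3.

89.3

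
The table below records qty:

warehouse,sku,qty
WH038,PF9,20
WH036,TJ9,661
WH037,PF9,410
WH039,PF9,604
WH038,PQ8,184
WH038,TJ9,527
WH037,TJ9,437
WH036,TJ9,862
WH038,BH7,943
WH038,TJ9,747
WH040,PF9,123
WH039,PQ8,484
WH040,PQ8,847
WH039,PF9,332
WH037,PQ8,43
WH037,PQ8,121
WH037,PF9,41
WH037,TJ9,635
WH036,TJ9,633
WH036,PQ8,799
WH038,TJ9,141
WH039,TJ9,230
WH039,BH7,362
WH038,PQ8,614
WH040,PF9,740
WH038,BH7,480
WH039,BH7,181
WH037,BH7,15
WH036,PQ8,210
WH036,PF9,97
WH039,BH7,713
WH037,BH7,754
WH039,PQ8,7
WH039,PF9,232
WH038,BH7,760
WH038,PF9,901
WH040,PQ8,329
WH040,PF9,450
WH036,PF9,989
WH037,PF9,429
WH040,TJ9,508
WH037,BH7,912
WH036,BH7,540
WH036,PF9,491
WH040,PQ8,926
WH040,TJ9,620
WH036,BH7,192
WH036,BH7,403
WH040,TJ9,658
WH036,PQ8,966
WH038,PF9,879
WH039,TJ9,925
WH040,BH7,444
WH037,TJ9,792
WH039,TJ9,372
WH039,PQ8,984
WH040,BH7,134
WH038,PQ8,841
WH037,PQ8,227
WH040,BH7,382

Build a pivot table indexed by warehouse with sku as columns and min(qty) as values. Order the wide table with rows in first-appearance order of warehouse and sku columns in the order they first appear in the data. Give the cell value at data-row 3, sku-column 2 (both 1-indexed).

437

With rows in first-appearance order of warehouse, row 3 is warehouse=WH037. sku columns in first-appearance order: PF9, TJ9, PQ8, BH7; column 2 is TJ9.
Long rows with warehouse=WH037, sku=TJ9: min(437, 635, 792) = 437.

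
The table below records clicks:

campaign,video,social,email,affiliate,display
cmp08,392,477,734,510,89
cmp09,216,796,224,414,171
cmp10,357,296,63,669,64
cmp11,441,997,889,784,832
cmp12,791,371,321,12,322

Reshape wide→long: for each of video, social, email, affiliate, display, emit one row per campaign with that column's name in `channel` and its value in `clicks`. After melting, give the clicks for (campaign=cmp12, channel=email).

Unpivoting turns each (campaign, wide-column) pair into one long row.
The wide cell at row cmp12, column email holds 321, so the long row (cmp12, email) has clicks=321.

321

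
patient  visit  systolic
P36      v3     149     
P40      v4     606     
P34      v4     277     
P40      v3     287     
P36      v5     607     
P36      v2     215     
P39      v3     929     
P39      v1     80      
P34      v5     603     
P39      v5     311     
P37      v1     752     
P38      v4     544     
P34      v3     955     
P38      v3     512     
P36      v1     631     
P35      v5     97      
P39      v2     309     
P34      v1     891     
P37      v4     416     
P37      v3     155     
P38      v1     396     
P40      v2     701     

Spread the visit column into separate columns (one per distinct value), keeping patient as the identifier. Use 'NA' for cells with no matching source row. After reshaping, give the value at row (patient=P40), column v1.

No long-format row has patient=P40 and visit=v1, so the cell is NA.

NA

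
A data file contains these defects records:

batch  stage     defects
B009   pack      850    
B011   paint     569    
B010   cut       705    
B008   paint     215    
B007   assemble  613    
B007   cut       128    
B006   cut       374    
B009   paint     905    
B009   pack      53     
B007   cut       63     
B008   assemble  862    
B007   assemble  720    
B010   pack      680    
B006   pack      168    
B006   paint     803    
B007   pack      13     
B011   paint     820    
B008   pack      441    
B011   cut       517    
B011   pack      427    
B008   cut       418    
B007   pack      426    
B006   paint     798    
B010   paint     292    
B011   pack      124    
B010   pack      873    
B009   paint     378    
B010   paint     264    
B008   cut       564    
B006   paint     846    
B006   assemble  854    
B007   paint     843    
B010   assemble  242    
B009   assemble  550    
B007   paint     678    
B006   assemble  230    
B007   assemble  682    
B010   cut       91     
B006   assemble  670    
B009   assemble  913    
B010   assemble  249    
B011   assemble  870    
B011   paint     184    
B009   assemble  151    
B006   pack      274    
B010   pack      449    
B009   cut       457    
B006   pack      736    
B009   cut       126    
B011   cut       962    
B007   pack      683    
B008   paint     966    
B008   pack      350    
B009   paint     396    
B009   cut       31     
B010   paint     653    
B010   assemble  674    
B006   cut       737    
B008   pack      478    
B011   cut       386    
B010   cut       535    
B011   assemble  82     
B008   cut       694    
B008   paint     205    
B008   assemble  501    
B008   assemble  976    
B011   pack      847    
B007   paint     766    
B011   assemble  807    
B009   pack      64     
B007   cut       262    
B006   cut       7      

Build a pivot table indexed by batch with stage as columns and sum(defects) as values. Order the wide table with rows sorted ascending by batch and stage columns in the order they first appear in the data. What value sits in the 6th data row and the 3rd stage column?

1865

With rows sorted ascending by batch, row 6 is batch=B011. stage columns in first-appearance order: pack, paint, cut, assemble; column 3 is cut.
Long rows with batch=B011, stage=cut: 517 + 962 + 386 = 1865.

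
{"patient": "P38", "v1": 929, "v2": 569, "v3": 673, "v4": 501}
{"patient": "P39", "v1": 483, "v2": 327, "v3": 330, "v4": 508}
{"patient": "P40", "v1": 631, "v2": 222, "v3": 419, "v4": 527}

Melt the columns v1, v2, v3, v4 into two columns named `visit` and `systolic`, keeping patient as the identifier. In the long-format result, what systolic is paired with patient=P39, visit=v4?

Unpivoting turns each (patient, wide-column) pair into one long row.
The wide cell at row P39, column v4 holds 508, so the long row (P39, v4) has systolic=508.

508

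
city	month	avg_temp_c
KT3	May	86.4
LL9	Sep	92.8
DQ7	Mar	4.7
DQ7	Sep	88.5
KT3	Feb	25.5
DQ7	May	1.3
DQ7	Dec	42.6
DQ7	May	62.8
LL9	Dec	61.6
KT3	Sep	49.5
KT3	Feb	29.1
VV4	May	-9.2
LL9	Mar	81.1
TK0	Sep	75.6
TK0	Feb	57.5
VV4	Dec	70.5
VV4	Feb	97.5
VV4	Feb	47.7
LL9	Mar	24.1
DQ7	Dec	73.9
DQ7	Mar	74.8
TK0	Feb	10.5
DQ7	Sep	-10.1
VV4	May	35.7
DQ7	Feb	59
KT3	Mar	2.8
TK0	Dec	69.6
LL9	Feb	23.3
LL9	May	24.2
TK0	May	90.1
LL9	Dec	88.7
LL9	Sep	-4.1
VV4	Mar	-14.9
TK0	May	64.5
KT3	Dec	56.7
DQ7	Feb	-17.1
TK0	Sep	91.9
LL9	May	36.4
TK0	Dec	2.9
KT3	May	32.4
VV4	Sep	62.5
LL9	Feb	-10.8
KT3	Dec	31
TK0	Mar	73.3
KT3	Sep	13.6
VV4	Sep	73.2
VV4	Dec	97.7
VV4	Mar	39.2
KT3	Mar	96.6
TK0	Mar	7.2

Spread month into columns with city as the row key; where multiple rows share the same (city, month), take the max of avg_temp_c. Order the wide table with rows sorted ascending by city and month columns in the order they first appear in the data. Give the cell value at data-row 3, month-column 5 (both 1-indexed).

88.7

With rows sorted ascending by city, row 3 is city=LL9. month columns in first-appearance order: May, Sep, Mar, Feb, Dec; column 5 is Dec.
Long rows with city=LL9, month=Dec: max(61.6, 88.7) = 88.7.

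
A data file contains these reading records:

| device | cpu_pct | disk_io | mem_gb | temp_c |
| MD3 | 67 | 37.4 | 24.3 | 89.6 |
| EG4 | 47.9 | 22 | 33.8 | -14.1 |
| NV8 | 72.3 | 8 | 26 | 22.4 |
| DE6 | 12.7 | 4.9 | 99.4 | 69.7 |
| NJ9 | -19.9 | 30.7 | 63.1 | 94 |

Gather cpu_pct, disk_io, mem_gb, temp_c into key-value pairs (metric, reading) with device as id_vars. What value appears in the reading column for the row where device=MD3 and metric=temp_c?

89.6

Unpivoting turns each (device, wide-column) pair into one long row.
The wide cell at row MD3, column temp_c holds 89.6, so the long row (MD3, temp_c) has reading=89.6.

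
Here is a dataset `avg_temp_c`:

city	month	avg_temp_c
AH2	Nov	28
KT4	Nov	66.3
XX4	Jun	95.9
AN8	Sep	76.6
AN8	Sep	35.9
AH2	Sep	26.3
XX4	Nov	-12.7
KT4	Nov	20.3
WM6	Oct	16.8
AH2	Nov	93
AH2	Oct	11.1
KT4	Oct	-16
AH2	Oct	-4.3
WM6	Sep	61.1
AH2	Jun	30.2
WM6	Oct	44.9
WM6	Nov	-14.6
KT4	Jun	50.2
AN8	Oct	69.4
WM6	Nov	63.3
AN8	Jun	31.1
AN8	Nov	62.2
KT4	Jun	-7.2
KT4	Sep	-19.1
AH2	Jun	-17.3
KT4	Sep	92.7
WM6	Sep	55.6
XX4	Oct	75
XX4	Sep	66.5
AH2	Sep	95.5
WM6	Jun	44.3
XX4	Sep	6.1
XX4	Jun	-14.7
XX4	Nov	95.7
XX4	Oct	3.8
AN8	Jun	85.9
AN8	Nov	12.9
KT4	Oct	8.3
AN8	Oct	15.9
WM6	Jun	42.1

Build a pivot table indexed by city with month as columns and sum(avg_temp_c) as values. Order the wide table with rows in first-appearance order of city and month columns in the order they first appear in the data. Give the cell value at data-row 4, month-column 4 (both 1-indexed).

85.3

With rows in first-appearance order of city, row 4 is city=AN8. month columns in first-appearance order: Nov, Jun, Sep, Oct; column 4 is Oct.
Long rows with city=AN8, month=Oct: 69.4 + 15.9 = 85.3.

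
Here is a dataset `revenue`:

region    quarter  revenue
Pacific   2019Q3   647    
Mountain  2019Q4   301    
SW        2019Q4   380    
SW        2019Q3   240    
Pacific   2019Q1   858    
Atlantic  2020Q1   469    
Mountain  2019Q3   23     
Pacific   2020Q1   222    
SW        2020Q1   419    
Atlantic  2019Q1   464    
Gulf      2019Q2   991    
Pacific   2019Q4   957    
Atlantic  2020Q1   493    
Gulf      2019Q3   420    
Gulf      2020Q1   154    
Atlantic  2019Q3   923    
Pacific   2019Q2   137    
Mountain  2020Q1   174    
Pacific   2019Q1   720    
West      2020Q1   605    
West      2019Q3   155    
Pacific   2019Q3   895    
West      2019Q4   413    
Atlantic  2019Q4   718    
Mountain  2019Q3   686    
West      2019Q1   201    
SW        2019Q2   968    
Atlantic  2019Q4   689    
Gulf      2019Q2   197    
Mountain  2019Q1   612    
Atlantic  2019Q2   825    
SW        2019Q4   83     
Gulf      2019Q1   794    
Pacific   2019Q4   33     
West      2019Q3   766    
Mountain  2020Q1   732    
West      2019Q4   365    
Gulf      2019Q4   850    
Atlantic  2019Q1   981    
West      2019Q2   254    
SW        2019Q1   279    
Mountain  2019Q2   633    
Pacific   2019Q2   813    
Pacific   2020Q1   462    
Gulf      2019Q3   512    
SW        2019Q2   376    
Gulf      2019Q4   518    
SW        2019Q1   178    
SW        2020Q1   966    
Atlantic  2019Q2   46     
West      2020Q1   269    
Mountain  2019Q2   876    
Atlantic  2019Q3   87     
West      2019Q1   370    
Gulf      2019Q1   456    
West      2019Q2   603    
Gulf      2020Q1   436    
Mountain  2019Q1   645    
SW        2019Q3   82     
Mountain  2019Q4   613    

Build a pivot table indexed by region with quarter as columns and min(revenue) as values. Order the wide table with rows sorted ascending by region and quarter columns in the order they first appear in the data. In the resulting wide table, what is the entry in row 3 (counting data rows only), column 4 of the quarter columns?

174

With rows sorted ascending by region, row 3 is region=Mountain. quarter columns in first-appearance order: 2019Q3, 2019Q4, 2019Q1, 2020Q1, 2019Q2; column 4 is 2020Q1.
Long rows with region=Mountain, quarter=2020Q1: min(174, 732) = 174.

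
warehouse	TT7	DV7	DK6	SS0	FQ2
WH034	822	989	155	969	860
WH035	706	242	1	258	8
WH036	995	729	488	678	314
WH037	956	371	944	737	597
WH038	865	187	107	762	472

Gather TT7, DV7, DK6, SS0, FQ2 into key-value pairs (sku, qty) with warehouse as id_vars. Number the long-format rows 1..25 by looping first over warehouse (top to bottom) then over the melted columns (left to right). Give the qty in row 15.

314

25 rows total (5 × 5). Row 15: index ⌊(15-1)/5⌋ = 2 into warehouse → WH036; (15-1) mod 5 = 4 into the melted columns → FQ2.
So row 15 is (WH036, FQ2, 314); qty = 314.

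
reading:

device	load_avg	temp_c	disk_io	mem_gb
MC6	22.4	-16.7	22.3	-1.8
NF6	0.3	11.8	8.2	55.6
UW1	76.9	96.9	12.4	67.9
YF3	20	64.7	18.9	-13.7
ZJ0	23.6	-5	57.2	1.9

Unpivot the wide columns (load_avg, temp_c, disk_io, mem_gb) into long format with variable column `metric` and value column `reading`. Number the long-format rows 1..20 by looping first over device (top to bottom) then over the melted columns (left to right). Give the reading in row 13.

20 rows total (5 × 4). Row 13: index ⌊(13-1)/4⌋ = 3 into device → YF3; (13-1) mod 4 = 0 into the melted columns → load_avg.
So row 13 is (YF3, load_avg, 20); reading = 20.

20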